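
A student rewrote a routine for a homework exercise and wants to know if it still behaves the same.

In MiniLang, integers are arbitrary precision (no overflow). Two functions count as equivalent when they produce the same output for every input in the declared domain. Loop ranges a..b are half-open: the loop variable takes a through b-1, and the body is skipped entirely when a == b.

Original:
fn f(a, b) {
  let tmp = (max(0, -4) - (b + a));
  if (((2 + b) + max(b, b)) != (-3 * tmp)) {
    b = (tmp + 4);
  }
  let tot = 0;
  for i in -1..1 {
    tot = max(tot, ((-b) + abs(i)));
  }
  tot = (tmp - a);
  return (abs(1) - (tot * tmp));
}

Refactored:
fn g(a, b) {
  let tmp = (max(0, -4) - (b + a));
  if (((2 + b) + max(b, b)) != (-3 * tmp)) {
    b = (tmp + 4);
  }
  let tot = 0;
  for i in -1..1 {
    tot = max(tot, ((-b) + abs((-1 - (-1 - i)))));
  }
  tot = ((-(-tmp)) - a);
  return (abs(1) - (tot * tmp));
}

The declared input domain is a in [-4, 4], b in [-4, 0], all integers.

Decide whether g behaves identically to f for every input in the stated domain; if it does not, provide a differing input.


Reading the diff, among the changes: arithmetic usage differs; also constant usage differs.
One worked example (a=-4, b=-3) — f: tmp := 7 | (((2 + b) + max(b, b)) != (-3 * tmp)): true | b := 11 | tot := 0 | iter i=-1: | tot := 0 | iter i=0: | tot := 0 | tot := 11 | result -76; g: tmp := 7 | (((2 + b) + max(b, b)) != (-3 * tmp)): true | b := 11 | tot := 0 | iter i=-1: | tot := 0 | iter i=0: | tot := 0 | tot := 11 | result -76; agreement on -76.
Across all 45 domain points the two functions coincide.
verdict: equivalent


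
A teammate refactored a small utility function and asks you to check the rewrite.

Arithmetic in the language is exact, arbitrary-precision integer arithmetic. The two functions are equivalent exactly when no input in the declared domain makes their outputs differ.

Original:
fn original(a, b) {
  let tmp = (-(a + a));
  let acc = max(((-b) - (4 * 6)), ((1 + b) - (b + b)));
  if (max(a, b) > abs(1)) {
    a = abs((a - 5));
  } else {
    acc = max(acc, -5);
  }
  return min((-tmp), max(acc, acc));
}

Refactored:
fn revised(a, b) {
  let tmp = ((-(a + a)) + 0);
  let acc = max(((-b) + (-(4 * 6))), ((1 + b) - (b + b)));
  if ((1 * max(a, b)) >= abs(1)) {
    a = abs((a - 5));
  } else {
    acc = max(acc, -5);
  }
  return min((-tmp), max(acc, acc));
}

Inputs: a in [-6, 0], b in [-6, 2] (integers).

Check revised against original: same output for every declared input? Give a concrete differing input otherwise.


Whatever the rewrite altered, no input in the stated domain can expose a difference.
One worked example (a=-6, b=-3) — original: tmp=12, then acc=4, then (max(a, b) > abs(1)) is false, then acc=4, then returns -12; revised: tmp=12, then acc=4, then ((1 * max(a, b)) >= abs(1)) is false, then acc=4, then returns -12; agreement on -12.
Checked all 63 inputs in the declared domain: the outputs agree on every one.
verdict: equivalent


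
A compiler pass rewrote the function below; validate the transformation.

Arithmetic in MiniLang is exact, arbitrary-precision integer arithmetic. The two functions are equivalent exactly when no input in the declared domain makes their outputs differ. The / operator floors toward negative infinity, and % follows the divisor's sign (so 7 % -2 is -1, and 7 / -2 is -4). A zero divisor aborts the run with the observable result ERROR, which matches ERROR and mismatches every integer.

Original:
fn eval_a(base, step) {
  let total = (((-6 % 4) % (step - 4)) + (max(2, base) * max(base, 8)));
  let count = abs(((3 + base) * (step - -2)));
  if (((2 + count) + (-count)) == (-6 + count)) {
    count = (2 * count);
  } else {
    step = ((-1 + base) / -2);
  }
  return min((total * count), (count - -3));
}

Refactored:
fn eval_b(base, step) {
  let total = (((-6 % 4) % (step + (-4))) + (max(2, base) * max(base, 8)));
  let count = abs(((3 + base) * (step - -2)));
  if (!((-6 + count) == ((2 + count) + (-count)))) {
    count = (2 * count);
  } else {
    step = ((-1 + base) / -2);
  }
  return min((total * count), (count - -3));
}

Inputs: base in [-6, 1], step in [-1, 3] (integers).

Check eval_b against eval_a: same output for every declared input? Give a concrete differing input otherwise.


Take base=-6, step=-1.
eval_a: total = 13; count = 3; (((2 + count) + (-count)) == (-6 + count)) -> false; step = 3; return 6
eval_b: total = 13; count = 3; (!((-6 + count) == ((2 + count) + (-count)))) -> true; count = 6; return 9
6 against 9: the behavior changed.
verdict: not equivalent; witness: base=-6, step=-1


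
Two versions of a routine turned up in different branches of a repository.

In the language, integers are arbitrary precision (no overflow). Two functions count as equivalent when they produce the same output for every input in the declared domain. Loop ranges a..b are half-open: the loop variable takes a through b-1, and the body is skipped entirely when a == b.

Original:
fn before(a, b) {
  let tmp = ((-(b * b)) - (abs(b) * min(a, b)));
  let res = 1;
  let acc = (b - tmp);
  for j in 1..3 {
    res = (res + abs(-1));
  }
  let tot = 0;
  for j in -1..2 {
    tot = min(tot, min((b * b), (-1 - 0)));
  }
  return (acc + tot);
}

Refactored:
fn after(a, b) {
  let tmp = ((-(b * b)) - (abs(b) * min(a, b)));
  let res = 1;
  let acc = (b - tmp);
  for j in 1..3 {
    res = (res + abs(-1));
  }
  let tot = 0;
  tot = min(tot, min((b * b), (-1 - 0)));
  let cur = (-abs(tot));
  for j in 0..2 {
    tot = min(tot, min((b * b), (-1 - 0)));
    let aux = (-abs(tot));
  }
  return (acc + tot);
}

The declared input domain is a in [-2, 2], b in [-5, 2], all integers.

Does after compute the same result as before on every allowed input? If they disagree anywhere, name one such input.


Reading the diff, among the changes: statement counts differ, arithmetic usage differs, min/max/abs usage differs, constant usage differs, loop structure differs, local variable names differ.
Spot check at a=1, b=-5 — before: tmp = 0; res = 1; acc = -5; [j=1]; res = 2; [j=2]; res = 3; tot = 0; [j=-1]; tot = -1; [j=0]; tot = -1; [j=1]; tot = -1; return -6. after: tmp = 0; res = 1; acc = -5; [j=1]; res = 2; [j=2]; res = 3; tot = 0; tot = -1; cur = -1; [j=0]; tot = -1; aux = -1; [j=1]; tot = -1; aux = -1; return -6. Both give -6.
Sweeping the whole domain (40 inputs) finds no disagreement.
verdict: equivalent


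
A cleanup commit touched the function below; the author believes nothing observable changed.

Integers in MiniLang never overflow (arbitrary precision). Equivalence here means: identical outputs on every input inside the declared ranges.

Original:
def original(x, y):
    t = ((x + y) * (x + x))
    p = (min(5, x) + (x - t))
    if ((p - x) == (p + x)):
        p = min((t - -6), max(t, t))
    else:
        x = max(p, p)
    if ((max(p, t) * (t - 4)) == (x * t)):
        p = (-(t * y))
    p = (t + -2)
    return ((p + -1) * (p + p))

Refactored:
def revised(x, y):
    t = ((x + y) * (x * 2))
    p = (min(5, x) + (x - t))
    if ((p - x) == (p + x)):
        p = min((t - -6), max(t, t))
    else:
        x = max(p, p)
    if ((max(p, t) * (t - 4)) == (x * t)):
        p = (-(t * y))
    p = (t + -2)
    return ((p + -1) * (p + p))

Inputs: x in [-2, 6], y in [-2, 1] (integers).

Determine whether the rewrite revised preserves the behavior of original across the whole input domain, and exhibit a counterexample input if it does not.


Comparing the listings, the differences include: arithmetic usage differs; also constant usage differs.
One worked example (x=3, y=1) — original: t = 24; p = -18; ((p - x) == (p + x)) -> false; x = -18; ((max(p, t) * (t - 4)) == (x * t)) -> false; p = 22; return 924; revised: t = 24; p = -18; ((p - x) == (p + x)) -> false; x = -18; ((max(p, t) * (t - 4)) == (x * t)) -> false; p = 22; return 924; agreement on 924.
Across all 36 domain points the two functions coincide.
verdict: equivalent


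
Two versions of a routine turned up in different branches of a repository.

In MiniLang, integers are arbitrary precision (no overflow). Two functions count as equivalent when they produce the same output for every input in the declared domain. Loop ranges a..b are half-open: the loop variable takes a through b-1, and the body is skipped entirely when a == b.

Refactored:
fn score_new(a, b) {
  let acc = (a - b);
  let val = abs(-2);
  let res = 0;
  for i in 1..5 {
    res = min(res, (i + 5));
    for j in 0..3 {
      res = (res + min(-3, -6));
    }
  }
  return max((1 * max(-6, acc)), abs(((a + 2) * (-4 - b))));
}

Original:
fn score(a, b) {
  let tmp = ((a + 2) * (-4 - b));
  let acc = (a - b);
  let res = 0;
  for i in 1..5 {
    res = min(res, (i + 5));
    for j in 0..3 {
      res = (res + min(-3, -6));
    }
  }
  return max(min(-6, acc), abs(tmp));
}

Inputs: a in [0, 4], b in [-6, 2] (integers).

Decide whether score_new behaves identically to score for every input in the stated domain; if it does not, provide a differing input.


These are not equivalent — on a=0, b=-6 the outputs split (4 vs 6).
score: tmp = 4; acc = 6; res = 0; [i=1]; res = 0; [j=0]; res = -6; [j=1]; res = -12; [j=2]; res = -18; [i=2]; res = -18; [j=0]; res = -24; [j=1]; res = -30; [j=2]; res = -36; [i=3]; res = -36; [j=0]; res = -42; [j=1]; res = -48; [j=2]; res = -54; [i=4]; res = -54; [j=0]; res = -60; [j=1]; res = -66; [j=2]; res = -72; return 4
score_new: acc = 6; val = 2; res = 0; [i=1]; res = 0; [j=0]; res = -6; [j=1]; res = -12; [j=2]; res = -18; [i=2]; res = -18; [j=0]; res = -24; [j=1]; res = -30; [j=2]; res = -36; [i=3]; res = -36; [j=0]; res = -42; [j=1]; res = -48; [j=2]; res = -54; [i=4]; res = -54; [j=0]; res = -60; [j=1]; res = -66; [j=2]; res = -72; return 6
verdict: not equivalent; witness: a=0, b=-6


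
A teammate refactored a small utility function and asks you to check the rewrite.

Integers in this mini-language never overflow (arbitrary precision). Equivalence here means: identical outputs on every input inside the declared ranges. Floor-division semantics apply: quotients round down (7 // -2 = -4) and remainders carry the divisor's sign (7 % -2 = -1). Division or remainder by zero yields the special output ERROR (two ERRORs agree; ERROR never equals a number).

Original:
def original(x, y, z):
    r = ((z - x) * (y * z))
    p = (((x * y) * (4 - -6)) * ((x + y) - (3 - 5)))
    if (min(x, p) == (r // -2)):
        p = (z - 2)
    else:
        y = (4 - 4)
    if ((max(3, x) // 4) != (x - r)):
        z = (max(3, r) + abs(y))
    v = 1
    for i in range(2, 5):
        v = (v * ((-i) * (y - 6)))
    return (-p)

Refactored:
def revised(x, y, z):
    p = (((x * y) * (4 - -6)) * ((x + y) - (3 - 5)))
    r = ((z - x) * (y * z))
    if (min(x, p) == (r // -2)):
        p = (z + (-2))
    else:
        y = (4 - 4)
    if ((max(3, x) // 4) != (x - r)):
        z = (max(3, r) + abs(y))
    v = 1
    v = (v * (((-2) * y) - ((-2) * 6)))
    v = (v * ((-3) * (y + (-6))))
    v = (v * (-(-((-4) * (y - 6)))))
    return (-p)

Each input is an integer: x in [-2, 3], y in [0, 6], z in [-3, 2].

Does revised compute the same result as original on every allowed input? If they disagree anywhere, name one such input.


Equivalent — the differences include statement counts differ; loop structure differs; local variable names differ; constant usage differs; arithmetic usage differs, yet no declared input distinguishes the two.
As a probe, take x=3, y=1, z=-1: original runs r := 4 | p := 180 | (min(x, p) == (r // -2)): false | y := 0 | ((max(3, x) // 4) != (x - r)): true | z := 4 | v := 1 | iter i=2: | v := 12 | iter i=3: | v := 216 | iter i=4: | v := 5184 | result -180; revised runs p := 180 | r := 4 | (min(x, p) == (r // -2)): false | y := 0 | ((max(3, x) // 4) != (x - r)): true | z := 4 | v := 1 | v := 12 | v := 216 | v := 5184 | result -180; both end at -180.
Across all 252 domain points the two functions coincide.
verdict: equivalent


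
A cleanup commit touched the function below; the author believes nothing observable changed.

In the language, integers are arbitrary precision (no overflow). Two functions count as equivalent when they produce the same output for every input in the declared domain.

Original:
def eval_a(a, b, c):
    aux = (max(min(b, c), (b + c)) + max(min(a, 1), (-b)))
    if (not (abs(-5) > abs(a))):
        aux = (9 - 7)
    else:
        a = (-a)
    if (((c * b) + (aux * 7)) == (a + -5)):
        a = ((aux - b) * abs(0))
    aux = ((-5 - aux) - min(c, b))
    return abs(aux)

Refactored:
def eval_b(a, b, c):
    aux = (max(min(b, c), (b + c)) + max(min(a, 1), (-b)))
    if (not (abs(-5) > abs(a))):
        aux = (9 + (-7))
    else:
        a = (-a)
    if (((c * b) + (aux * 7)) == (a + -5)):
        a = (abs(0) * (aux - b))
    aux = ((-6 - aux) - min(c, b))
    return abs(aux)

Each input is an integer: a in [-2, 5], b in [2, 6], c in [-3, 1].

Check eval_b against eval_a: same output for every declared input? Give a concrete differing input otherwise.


Take a=-2, b=2, c=-3.
eval_a: aux becomes -3; next (not (abs(-5) > abs(a))) evaluates to false; next a becomes 2; next (((c * b) + (aux * 7)) == (a + -5)) evaluates to false; next aux becomes 1; next final value 1
eval_b: aux becomes -3; next (not (abs(-5) > abs(a))) evaluates to false; next a becomes 2; next (((c * b) + (aux * 7)) == (a + -5)) evaluates to false; next aux becomes 0; next final value 0
1 against 0: the behavior changed.
verdict: not equivalent; witness: a=-2, b=2, c=-3


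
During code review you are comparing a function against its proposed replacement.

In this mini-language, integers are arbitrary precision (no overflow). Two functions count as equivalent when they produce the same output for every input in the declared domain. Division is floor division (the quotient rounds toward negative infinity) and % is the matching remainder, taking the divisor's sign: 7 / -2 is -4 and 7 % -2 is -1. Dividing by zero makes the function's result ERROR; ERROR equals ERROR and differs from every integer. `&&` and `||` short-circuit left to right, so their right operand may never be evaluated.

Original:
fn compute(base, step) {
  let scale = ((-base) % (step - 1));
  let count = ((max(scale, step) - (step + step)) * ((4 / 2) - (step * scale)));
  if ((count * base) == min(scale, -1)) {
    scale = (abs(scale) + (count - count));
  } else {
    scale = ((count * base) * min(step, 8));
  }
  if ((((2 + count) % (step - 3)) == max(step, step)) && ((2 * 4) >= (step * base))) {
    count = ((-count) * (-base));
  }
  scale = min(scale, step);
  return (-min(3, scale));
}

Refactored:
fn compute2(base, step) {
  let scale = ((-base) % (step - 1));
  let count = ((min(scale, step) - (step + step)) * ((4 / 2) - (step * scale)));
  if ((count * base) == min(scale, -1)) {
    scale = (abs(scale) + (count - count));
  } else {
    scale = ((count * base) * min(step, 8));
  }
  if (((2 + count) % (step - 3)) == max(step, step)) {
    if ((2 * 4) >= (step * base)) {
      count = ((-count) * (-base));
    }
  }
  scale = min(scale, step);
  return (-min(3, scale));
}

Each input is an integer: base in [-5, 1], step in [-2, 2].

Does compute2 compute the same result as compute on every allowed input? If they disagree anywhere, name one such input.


At base=1, step=2: compute gives 8, compute2 gives 16.
verdict: not equivalent; witness: base=1, step=2


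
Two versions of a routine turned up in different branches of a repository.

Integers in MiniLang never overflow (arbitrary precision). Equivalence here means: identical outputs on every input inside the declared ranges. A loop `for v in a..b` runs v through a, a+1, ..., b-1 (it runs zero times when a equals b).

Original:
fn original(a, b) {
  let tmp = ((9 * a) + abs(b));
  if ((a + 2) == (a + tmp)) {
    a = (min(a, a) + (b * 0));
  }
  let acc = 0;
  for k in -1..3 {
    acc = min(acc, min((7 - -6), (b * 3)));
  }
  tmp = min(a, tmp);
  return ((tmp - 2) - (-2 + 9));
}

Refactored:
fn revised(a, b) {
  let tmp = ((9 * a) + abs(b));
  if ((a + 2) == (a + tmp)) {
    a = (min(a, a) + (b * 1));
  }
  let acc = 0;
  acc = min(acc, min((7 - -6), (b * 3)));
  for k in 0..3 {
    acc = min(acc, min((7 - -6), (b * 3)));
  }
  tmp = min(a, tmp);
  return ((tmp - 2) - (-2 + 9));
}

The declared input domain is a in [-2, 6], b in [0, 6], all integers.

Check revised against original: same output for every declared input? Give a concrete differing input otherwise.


Input a=0, b=2: -9 from original versus -7 from revised.
verdict: not equivalent; witness: a=0, b=2


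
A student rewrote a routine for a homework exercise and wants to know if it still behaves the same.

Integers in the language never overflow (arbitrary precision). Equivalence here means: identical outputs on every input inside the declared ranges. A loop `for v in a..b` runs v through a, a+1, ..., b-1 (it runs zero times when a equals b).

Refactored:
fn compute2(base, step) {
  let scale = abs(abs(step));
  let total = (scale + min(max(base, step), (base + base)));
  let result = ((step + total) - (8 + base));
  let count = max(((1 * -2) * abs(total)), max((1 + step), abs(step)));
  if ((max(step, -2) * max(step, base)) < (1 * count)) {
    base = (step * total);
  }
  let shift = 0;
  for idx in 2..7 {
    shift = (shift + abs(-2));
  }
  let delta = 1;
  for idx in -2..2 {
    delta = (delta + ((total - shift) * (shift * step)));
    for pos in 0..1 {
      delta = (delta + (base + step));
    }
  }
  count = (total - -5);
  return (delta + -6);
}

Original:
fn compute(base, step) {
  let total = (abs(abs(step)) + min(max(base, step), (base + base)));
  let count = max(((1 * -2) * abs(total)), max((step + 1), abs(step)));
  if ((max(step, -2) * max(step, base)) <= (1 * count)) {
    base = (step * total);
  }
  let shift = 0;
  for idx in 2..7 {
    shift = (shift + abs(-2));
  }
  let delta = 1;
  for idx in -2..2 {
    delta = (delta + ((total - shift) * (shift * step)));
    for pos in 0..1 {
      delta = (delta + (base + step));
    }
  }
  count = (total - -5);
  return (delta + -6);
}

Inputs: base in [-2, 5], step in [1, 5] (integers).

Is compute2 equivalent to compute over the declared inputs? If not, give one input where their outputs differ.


Consider the input base=2, step=1.
compute: total = 3; count = 2; ((max(step, -2) * max(step, base)) <= (1 * count)) -> true; base = 3; shift = 0; [idx=2]; shift = 2; [idx=3]; shift = 4; [idx=4]; shift = 6; [idx=5]; shift = 8; [idx=6]; shift = 10; delta = 1; [idx=-2]; delta = -69; [pos=0]; delta = -65; [idx=-1]; delta = -135; [pos=0]; delta = -131; [idx=0]; delta = -201; [pos=0]; delta = -197; [idx=1]; delta = -267; [pos=0]; delta = -263; count = 8; return -269
compute2: scale = 1; total = 3; result = -6; count = 2; ((max(step, -2) * max(step, base)) < (1 * count)) -> false; shift = 0; [idx=2]; shift = 2; [idx=3]; shift = 4; [idx=4]; shift = 6; [idx=5]; shift = 8; [idx=6]; shift = 10; delta = 1; [idx=-2]; delta = -69; [pos=0]; delta = -66; [idx=-1]; delta = -136; [pos=0]; delta = -133; [idx=0]; delta = -203; [pos=0]; delta = -200; [idx=1]; delta = -270; [pos=0]; delta = -267; count = 8; return -273
-269 and -273 differ, so these are not the same function on this domain.
verdict: not equivalent; witness: base=2, step=1


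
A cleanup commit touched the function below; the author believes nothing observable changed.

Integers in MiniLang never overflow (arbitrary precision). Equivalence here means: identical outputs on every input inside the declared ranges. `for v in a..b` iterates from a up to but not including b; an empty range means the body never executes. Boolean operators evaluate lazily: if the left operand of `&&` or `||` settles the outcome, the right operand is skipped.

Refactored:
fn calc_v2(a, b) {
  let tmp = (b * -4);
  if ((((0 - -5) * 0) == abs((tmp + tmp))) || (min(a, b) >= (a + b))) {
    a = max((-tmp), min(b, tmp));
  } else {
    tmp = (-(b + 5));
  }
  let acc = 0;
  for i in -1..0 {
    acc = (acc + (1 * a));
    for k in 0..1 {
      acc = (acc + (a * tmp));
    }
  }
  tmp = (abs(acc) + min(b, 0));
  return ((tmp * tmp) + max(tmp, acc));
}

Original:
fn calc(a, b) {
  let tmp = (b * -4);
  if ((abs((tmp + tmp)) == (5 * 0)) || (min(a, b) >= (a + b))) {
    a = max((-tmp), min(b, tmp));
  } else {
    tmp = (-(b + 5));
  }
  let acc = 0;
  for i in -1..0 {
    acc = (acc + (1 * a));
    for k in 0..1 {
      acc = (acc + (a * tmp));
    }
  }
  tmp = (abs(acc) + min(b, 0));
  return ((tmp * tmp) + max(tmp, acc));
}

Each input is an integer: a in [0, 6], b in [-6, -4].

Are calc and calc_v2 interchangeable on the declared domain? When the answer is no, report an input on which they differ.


Changes here: arithmetic usage differs, and constant usage differs; the full 21-point sweep finds no disagreement.
verdict: equivalent


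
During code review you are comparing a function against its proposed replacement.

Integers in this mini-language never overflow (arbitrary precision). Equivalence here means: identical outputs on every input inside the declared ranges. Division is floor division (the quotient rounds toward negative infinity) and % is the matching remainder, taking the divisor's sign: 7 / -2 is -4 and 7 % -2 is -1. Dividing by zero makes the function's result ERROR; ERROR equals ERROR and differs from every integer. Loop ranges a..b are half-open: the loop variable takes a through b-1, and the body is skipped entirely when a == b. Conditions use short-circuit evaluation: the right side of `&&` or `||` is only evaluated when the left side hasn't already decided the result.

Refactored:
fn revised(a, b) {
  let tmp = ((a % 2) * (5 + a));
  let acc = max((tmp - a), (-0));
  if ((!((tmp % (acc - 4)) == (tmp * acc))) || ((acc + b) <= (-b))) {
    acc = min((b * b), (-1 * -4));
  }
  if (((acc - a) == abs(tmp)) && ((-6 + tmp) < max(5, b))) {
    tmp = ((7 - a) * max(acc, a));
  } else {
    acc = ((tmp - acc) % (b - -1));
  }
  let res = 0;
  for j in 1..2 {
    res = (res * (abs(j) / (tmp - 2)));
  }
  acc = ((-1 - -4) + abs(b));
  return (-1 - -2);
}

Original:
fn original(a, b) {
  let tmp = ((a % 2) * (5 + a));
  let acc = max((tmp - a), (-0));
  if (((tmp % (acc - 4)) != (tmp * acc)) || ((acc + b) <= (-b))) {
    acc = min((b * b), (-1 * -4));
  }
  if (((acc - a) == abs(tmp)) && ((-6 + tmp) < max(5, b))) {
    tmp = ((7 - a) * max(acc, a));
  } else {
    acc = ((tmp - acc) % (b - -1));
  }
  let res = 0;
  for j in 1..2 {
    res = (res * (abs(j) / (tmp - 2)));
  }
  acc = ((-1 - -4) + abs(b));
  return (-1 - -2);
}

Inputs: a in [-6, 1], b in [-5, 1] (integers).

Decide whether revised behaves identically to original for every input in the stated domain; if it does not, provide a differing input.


The two versions differ — the changes include comparison usage differs; boolean connective usage differs.
Spot check at a=-2, b=-1 — original: tmp := 0 | acc := 2 | (((tmp % (acc - 4)) != (tmp * acc)) || ((acc + b) <= (-b))): true | acc := 1 | (((acc - a) == abs(tmp)) && ((-6 + tmp) < max(5, b))): false | divide-by-zero, output ERROR. revised: tmp := 0 | acc := 2 | ((!((tmp % (acc - 4)) == (tmp * acc))) || ((acc + b) <= (-b))): true | acc := 1 | (((acc - a) == abs(tmp)) && ((-6 + tmp) < max(5, b))): false | divide-by-zero, output ERROR. Both give ERROR.
Checked all 56 inputs in the declared domain: the outputs agree on every one.
verdict: equivalent


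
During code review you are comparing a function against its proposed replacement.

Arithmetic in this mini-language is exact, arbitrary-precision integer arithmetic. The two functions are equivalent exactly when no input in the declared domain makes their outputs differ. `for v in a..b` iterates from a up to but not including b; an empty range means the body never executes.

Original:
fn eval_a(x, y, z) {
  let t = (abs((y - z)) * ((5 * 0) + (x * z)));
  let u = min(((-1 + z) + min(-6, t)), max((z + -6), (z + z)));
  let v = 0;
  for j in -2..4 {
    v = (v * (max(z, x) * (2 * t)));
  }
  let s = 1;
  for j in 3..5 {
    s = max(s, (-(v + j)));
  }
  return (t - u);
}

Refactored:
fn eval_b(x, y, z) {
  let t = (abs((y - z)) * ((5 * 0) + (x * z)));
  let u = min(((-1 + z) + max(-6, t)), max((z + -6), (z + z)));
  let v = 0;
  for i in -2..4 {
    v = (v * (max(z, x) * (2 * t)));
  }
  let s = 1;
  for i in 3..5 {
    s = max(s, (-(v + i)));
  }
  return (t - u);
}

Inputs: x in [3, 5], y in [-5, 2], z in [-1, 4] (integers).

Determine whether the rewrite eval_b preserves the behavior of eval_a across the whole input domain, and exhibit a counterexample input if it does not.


Run the pair on x=3, y=-5, z=-1.
eval_a: t := -12 | u := -14 | v := 0 | iter j=-2: | v := 0 | iter j=-1: | v := 0 | iter j=0: | v := 0 | iter j=1: | v := 0 | iter j=2: | v := 0 | iter j=3: | v := 0 | s := 1 | iter j=3: | s := 1 | iter j=4: | s := 1 | result 2
eval_b: t := -12 | u := -8 | v := 0 | iter i=-2: | v := 0 | iter i=-1: | v := 0 | iter i=0: | v := 0 | iter i=1: | v := 0 | iter i=2: | v := 0 | iter i=3: | v := 0 | s := 1 | iter i=3: | s := 1 | iter i=4: | s := 1 | result -4
2 != -4, so the rewrite changes behavior.
verdict: not equivalent; witness: x=3, y=-5, z=-1


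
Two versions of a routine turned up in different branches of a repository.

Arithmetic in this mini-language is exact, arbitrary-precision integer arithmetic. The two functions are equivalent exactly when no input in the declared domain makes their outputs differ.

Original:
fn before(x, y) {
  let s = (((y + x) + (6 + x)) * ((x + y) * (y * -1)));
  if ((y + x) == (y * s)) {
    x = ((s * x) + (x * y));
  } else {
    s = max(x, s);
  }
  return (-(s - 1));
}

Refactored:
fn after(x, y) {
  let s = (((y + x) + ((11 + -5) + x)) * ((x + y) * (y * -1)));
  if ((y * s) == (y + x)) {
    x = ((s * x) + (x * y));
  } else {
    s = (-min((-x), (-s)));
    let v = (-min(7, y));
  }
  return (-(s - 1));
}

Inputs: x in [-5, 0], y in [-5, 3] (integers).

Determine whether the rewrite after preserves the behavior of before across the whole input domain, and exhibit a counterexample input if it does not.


Beyond behavior-preserving changes, the revision adds an assignment to `v` whose value nothing reads; all 54 inputs agree.
verdict: equivalent


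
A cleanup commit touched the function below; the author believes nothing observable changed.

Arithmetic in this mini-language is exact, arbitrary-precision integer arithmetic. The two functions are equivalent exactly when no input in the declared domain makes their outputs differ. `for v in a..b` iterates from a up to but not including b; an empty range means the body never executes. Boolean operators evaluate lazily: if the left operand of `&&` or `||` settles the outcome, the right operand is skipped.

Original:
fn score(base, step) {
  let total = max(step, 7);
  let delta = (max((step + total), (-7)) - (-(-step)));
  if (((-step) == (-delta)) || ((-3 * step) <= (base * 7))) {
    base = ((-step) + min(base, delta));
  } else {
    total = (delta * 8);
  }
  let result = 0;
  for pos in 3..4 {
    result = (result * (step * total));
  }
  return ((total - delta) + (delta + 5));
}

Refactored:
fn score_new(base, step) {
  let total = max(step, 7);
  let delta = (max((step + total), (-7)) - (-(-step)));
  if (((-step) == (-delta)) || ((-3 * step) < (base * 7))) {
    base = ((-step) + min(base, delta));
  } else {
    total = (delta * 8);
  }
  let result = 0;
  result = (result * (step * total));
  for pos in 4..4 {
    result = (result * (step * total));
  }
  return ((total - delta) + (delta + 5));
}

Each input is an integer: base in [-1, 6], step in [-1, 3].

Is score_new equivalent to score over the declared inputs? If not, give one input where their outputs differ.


The rewrite breaks on base=0, step=0, where the results are 12 and 61.
score: total becomes 7; next delta becomes 7; next (((-step) == (-delta)) || ((-3 * step) <= (base * 7))) evaluates to true; next base becomes 0; next result becomes 0; next at pos=3:; next result becomes 0; next final value 12
score_new: total becomes 7; next delta becomes 7; next (((-step) == (-delta)) || ((-3 * step) < (base * 7))) evaluates to false; next total becomes 56; next result becomes 0; next result becomes 0; next pos never enters its loop body; next final value 61
verdict: not equivalent; witness: base=0, step=0


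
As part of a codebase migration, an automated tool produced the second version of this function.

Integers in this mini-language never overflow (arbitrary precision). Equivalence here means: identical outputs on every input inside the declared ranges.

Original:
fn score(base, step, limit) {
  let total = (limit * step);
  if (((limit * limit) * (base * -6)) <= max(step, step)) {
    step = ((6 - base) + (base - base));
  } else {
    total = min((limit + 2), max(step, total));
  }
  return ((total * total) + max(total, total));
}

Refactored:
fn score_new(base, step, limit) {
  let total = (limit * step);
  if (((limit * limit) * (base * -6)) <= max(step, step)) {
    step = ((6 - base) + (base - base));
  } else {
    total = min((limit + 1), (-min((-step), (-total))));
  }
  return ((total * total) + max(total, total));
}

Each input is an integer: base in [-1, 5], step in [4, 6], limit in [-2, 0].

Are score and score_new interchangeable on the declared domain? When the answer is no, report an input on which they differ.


Take base=-1, step=4, limit=-1.
score: total := -4 | (((limit * limit) * (base * -6)) <= max(step, step)): false | total := 1 | result 2
score_new: total := -4 | (((limit * limit) * (base * -6)) <= max(step, step)): false | total := 0 | result 0
2 vs 0 — the two versions disagree here.
verdict: not equivalent; witness: base=-1, step=4, limit=-1


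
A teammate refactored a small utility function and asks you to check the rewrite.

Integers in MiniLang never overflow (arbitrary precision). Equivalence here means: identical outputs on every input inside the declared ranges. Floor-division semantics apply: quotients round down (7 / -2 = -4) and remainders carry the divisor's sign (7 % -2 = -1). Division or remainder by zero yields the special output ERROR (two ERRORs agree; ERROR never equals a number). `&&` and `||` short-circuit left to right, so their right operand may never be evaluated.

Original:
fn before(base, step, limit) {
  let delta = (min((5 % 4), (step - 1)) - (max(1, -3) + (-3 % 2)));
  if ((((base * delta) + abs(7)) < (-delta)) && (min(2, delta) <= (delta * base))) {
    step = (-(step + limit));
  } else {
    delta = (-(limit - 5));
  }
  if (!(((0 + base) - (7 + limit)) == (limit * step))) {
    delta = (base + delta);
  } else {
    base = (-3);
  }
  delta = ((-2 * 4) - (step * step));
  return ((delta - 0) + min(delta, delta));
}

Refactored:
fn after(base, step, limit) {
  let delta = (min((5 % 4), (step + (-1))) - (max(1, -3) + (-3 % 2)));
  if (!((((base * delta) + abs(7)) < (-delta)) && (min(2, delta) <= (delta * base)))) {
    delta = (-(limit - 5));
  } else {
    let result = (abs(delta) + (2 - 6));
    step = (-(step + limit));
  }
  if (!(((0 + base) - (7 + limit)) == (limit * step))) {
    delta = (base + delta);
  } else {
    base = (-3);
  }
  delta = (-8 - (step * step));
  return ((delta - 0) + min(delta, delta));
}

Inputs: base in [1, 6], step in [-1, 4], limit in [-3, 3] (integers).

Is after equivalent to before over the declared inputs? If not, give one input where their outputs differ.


Comparing the listings, the differences include: min/max/abs usage differs, plus local variable names differ, plus arithmetic usage differs, plus statement counts differ, plus constant usage differs, plus boolean connective usage differs.
Spot check at base=5, step=4, limit=0 — before: delta = -1; ((((base * delta) + abs(7)) < (-delta)) && (min(2, delta) <= (delta * base))) -> false; delta = 5; (!(((0 + base) - (7 + limit)) == (limit * step))) -> true; delta = 10; delta = -24; return -48. after: delta = -1; (!((((base * delta) + abs(7)) < (-delta)) && (min(2, delta) <= (delta * base)))) -> true; delta = 5; (!(((0 + base) - (7 + limit)) == (limit * step))) -> true; delta = 10; delta = -24; return -48. Both give -48.
An exhaustive pass over the 252 declared inputs shows identical outputs.
verdict: equivalent


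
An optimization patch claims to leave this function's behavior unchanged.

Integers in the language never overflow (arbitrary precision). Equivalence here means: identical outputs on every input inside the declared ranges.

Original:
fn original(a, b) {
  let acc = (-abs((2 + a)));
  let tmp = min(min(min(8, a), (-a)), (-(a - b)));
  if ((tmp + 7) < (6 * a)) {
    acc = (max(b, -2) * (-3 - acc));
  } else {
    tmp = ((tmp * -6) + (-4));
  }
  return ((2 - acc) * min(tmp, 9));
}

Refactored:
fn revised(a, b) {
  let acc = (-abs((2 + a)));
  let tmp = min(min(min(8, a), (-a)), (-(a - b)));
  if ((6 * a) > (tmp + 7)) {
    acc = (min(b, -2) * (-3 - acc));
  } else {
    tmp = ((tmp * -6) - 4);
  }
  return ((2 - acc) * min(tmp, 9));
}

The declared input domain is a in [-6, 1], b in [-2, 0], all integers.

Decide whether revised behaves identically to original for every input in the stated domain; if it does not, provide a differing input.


The one real change (`max(b, -2)` became `min(b, -2)`) has no effect anywhere in the declared ranges.
Spot check at a=-4, b=-1 — original: acc becomes -2; next tmp becomes -4; next ((tmp + 7) < (6 * a)) evaluates to false; next tmp becomes 20; next final value 36. revised: acc becomes -2; next tmp becomes -4; next ((6 * a) > (tmp + 7)) evaluates to false; next tmp becomes 20; next final value 36. Both give 36.
Every one of the 24 inputs gives matching results.
verdict: equivalent


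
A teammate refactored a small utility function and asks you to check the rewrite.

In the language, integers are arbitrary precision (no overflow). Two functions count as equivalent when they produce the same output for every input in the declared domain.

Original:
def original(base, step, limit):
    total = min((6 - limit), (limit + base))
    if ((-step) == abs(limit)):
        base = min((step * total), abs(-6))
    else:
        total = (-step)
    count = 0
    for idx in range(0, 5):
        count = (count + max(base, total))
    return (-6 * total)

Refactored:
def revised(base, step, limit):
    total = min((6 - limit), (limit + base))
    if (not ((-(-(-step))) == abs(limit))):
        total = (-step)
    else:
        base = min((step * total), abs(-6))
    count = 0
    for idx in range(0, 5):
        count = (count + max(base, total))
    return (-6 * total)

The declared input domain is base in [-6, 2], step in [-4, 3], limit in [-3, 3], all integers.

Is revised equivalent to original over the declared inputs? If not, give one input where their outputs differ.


This is a faithful refactor — boolean connective usage differs, but the computed results match everywhere.
As a probe, take base=1, step=1, limit=0: original runs total = 1; ((-step) == abs(limit)) -> false; total = -1; count = 0; [idx=0]; count = 1; [idx=1]; count = 2; [idx=2]; count = 3; [idx=3]; count = 4; [idx=4]; count = 5; return 6; revised runs total = 1; (not ((-(-(-step))) == abs(limit))) -> true; total = -1; count = 0; [idx=0]; count = 1; [idx=1]; count = 2; [idx=2]; count = 3; [idx=3]; count = 4; [idx=4]; count = 5; return 6; both end at 6.
An exhaustive pass over the 504 declared inputs shows identical outputs.
verdict: equivalent


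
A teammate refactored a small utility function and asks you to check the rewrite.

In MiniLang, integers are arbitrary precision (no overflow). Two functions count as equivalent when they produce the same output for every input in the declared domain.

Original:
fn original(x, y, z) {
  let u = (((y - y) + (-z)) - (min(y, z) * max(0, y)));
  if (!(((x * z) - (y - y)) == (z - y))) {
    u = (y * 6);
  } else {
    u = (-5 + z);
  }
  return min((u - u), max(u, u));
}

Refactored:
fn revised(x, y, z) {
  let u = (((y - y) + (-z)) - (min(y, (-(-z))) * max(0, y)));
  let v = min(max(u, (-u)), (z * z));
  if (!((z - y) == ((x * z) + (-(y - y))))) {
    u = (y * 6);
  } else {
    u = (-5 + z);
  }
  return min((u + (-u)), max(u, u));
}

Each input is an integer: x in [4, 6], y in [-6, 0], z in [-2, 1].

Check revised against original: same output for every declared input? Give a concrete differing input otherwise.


Differences: arithmetic usage differs, and statement counts differ, and local variable names differ, and min/max/abs usage differs — yet all 84 inputs agree.
verdict: equivalent


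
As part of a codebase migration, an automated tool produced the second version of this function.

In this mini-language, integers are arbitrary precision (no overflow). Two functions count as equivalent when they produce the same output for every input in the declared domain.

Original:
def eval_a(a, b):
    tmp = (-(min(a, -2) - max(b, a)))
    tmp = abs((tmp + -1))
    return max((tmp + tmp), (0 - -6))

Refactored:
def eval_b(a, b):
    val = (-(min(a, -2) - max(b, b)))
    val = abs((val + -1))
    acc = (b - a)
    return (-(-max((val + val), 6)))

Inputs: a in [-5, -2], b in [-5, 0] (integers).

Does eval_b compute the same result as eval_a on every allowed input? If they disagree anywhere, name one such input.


At a=-2, b=-5: eval_a gives 6, eval_b gives 8.
verdict: not equivalent; witness: a=-2, b=-5


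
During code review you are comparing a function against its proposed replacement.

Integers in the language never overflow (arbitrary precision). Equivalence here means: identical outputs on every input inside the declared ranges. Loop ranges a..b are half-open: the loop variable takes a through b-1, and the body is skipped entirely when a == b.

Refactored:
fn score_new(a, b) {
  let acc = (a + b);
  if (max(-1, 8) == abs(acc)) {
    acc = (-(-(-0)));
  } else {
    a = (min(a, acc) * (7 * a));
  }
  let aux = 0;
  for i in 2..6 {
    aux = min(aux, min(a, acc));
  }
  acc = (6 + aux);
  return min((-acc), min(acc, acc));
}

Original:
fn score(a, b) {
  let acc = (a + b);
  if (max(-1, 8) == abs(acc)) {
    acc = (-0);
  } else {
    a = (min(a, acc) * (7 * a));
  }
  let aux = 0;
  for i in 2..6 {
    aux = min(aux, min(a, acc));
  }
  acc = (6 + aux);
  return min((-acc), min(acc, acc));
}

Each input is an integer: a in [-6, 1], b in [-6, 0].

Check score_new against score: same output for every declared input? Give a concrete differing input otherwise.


Reading the diff, among the changes: same computation, different form.
Tracing a=-6, b=-5: score: acc=-11, then (max(-1, 8) == abs(acc)) is false, then a=462, then aux=0, then (i=2), then aux=-11, then (i=3), then aux=-11, then (i=4), then aux=-11, then (i=5), then aux=-11, then acc=-5, then returns -5 | score_new: acc=-11, then (max(-1, 8) == abs(acc)) is false, then a=462, then aux=0, then (i=2), then aux=-11, then (i=3), then aux=-11, then (i=4), then aux=-11, then (i=5), then aux=-11, then acc=-5, then returns -5 — matching result -5.
Every one of the 56 inputs gives matching results.
verdict: equivalent


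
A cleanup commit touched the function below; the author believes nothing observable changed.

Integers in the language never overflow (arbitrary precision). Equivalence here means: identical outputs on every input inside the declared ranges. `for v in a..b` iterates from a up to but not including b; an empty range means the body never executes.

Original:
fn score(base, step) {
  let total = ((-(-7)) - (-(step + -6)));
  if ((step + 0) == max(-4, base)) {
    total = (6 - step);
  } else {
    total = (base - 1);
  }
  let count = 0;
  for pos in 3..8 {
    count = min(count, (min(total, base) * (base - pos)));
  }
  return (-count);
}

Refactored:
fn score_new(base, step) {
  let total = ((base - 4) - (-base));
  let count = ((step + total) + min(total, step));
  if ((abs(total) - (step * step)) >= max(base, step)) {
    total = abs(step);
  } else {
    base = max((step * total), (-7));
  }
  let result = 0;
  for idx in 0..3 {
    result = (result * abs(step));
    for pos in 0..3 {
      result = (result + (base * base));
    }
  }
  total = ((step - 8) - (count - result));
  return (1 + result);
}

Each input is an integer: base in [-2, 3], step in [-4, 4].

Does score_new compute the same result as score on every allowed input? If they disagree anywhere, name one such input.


There is a counterexample at base=-2, step=-4: 0 on one side, 64513 on the other.
score: total becomes -3; next ((step + 0) == max(-4, base)) evaluates to false; next total becomes -3; next count becomes 0; next at pos=3:; next count becomes 0; next at pos=4:; next count becomes 0; next at pos=5:; next count becomes 0; next at pos=6:; next count becomes 0; next at pos=7:; next count becomes 0; next final value 0
score_new: total becomes -8; next count becomes -20; next ((abs(total) - (step * step)) >= max(base, step)) evaluates to false; next base becomes 32; next result becomes 0; next at idx=0:; next result becomes 0; next at pos=0:; next result becomes 1024; next at pos=1:; next result becomes 2048; next at pos=2:; next result becomes 3072; next at idx=1:; next result becomes 12288; next at pos=0:; next result becomes 13312; next at pos=1:; next result becomes 14336; next at pos=2:; next result becomes 15360; next at idx=2:; next result becomes 61440; next at pos=0:; next result becomes 62464; next at pos=1:; next result becomes 63488; next at pos=2:; next result becomes 64512; next total becomes 64520; next final value 64513
verdict: not equivalent; witness: base=-2, step=-4
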